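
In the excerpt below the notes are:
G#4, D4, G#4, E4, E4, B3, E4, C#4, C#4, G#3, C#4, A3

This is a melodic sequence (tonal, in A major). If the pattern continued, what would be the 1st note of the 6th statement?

The unit is 4 notes. Position-1 pitches of the 3 shown cells: G#4, E4, C#4.
Extending down a 3rd: A3 → F#3 → D3.

D3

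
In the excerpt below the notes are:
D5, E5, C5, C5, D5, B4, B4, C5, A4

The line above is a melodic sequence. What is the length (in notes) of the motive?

3

Try groups of 3 (3 cells in 9 notes):
D5 E5 C5 | C5 D5 B4 | B4 C5 A4
Each cell is the previous one down a 2nd — so the unit is 3 notes.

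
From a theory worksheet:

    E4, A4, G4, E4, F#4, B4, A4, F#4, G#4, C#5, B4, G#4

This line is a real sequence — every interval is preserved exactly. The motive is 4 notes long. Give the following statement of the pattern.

The 4-note cells begin on E4, F#4, G#4 — each up a 2nd from the last.
Statement 4 starts on A#4 and keeps the same exact contour: A#4 D#5 C#5 A#4.

A#4 D#5 C#5 A#4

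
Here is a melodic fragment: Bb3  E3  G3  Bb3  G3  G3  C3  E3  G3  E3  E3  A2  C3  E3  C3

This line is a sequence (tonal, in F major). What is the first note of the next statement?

C3

Taking 5-note groups, the heads are Bb3, G3, E3: the pattern moves down a 3rd.
One more step down a 3rd gives C3.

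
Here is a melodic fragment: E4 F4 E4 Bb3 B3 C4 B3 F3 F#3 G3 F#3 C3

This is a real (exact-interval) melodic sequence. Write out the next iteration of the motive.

C#3 D3 C#3 G2

The 4-note cells begin on E4, B3, F#3 — each down a 4th from the last.
From C#3 the exact shape gives C#3 D3 C#3 G2.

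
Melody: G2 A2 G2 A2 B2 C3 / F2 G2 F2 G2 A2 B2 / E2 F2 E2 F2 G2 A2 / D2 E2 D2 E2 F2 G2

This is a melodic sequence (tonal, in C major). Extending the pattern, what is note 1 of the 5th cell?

C2

Grouping in 6s, the 1st note of each cell is G2, F2, E2, D2.
One more down a 2nd gives C2.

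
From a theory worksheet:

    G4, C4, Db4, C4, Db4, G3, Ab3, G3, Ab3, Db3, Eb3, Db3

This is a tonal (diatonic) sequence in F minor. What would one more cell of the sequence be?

Taking 4-note groups, the heads are G4, Db4, Ab3: the pattern moves down a 4th.
Statement 4 starts on Eb3 and keeps the same diatonic contour: Eb3 Ab2 Bb2 Ab2.

Eb3 Ab2 Bb2 Ab2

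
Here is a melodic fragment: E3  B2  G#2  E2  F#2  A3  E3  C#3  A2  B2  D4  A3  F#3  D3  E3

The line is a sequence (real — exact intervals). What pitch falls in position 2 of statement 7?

Grouping in 5s, the 2nd note of each cell is B2, E3, A3.
Extending up a 4th: D4 → G4 → C5 → F5.

F5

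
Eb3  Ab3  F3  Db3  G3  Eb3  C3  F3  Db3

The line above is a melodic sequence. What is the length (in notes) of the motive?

3

Try groups of 3 (3 cells in 9 notes):
Eb3 Ab3 F3 | Db3 G3 Eb3 | C3 F3 Db3
That's a consistent down a 2nd shift per cell, and no other grouping gives one.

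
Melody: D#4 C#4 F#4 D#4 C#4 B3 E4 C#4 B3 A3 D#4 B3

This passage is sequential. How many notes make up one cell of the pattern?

12 notes total. Splitting into 3 groups of 4:
D#4 C#4 F#4 D#4 | C#4 B3 E4 C#4 | B3 A3 D#4 B3
Every group is a transposition down a 2nd of the one before; no shorter unit works.

4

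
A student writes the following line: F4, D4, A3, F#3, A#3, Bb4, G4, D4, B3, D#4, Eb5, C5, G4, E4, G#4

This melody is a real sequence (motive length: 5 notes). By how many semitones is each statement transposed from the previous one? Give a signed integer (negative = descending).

5

Unit = 5 notes; the statements start on F4, Bb4, Eb5, moving up a 4th each time.
Counting half-steps from F4 to Bb4: 5.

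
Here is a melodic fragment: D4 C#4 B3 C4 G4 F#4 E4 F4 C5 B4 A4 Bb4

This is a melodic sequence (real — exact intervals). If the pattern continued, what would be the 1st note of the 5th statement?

Grouping in 4s, the 1st note of each cell is D4, G4, C5.
Carrying that up a 4th forward: F5 → Bb5.

Bb5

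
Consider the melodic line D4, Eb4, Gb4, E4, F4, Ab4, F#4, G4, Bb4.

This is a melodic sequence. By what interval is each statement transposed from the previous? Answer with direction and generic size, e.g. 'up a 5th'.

The 3-note cells begin on D4, E4, F#4 — each up a 2nd from the last.
D4 to E4 is up a 2nd.

up a 2nd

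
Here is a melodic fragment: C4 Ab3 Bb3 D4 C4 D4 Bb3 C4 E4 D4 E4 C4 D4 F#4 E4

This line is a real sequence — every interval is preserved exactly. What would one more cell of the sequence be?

Taking 5-note groups, the heads are C4, D4, E4: the pattern moves up a 2nd.
Statement 4 starts on F#4 and keeps the same exact contour: F#4 D4 E4 G#4 F#4.

F#4 D4 E4 G#4 F#4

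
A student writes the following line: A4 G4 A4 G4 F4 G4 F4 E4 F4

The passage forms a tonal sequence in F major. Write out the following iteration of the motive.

With a 3-note motive the entries are A4, G4, F4, each down a 2nd from the previous.
Statement 4 starts on E4 and keeps the same diatonic contour: E4 D4 E4.

E4 D4 E4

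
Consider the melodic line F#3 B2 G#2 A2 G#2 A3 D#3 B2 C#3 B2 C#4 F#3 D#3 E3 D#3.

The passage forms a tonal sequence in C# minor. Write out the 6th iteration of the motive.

Unit = 5 notes; the statements start on F#3, A3, C#4, moving up a 3rd each time.
Carrying on: E4 → G#4 → B4.
So cell 6 is B4 E4 C#4 D#4 C#4.

B4 E4 C#4 D#4 C#4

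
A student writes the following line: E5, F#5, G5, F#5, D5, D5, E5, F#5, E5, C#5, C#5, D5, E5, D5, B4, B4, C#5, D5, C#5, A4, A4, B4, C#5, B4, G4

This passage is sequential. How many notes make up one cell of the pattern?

5

There are 25 notes; a 5-note unit gives 5 cells:
E5 F#5 G5 F#5 D5 | D5 E5 F#5 E5 C#5 | C#5 D5 E5 D5 B4 | B4 C#5 D5 C#5 A4 | A4 B4 C#5 B4 G4
Every group is a transposition down a 2nd of the one before; no shorter unit works.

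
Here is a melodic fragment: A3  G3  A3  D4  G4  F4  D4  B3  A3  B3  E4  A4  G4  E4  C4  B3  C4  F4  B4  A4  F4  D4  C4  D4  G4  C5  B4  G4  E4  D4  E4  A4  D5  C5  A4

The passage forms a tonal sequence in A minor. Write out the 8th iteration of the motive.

Unit = 7 notes; the statements start on A3, B3, C4, D4, E4, moving up a 2nd each time.
Extending up a 2nd: F4 → G4 → A4.
Statement 8 starts on A4 and keeps the same diatonic contour: A4 G4 A4 D5 G5 F5 D5.

A4 G4 A4 D5 G5 F5 D5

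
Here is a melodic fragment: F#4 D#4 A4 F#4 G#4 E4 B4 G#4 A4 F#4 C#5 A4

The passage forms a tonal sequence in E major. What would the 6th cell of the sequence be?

Unit = 4 notes; the statements start on F#4, G#4, A4, moving up a 2nd each time.
Continuing the starts: B4 → C#5 → D#5.
From D#5 the diatonic shape gives D#5 B4 F#5 D#5.

D#5 B4 F#5 D#5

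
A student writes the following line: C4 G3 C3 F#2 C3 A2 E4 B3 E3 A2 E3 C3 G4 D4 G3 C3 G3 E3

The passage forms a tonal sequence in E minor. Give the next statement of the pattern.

Taking 6-note groups, the heads are C4, E4, G4: the pattern moves up a 3rd.
From B4 the diatonic shape gives B4 F#4 B3 E3 B3 G3.

B4 F#4 B3 E3 B3 G3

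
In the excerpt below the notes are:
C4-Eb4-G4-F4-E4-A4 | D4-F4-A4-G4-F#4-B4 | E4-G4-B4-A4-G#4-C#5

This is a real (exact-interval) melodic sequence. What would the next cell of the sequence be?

Taking 6-note groups, the heads are C4, D4, E4: the pattern moves up a 2nd.
So cell 4 is F#4 A4 C#5 B4 A#4 D#5.

F#4 A4 C#5 B4 A#4 D#5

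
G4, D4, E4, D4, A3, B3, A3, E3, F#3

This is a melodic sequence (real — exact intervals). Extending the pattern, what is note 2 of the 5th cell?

With 3-note cells, note 2 of each statement runs D4, A3, E3.
Extending down a 4th: B2 → F#2.

F#2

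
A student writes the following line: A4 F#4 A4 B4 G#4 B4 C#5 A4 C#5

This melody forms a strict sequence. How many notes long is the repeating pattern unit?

Try groups of 3 (3 cells in 9 notes):
A4 F#4 A4 | B4 G#4 B4 | C#5 A4 C#5
Every group is a transposition up a 2nd of the one before; no shorter unit works.

3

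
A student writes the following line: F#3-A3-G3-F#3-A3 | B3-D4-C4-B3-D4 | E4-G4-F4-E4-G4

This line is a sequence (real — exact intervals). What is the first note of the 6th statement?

The 5-note cells begin on F#3, B3, E4 — each up a 4th from the last.
Extending the heads up a 4th: A4 → D5 → G5.

G5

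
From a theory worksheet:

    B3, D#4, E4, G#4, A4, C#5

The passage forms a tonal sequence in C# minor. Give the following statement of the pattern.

Unit = 2 notes; the statements start on B3, E4, A4, moving up a 4th each time.
Statement 4 starts on D#5 and keeps the same diatonic contour: D#5 F#5.

D#5 F#5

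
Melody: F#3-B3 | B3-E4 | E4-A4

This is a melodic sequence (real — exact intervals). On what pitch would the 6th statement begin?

Taking 2-note groups, the heads are F#3, B3, E4: the pattern moves up a 4th.
Extending the heads up a 4th: A4 → D5 → G5.

G5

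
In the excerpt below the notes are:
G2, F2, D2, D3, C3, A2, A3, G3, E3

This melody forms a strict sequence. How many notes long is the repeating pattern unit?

There are 9 notes; a 3-note unit gives 3 cells:
G2 F2 D2 | D3 C3 A2 | A3 G3 E3
Every group is a transposition up a 5th of the one before; no shorter unit works.

3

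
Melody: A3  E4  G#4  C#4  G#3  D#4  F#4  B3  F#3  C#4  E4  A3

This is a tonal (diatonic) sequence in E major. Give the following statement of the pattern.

Taking 4-note groups, the heads are A3, G#3, F#3: the pattern moves down a 2nd.
So cell 4 is E3 B3 D#4 G#3.

E3 B3 D#4 G#3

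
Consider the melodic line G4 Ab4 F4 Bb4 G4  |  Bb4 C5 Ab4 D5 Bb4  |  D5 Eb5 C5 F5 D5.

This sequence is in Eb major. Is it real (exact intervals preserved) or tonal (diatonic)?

Every note is diatonic to Eb major.
Cell 1 has +1 semitones from note 1 to 2, but cell 2 has +2 — the interval quality changes while the contour stays the same, which is the hallmark of a tonal sequence.

tonal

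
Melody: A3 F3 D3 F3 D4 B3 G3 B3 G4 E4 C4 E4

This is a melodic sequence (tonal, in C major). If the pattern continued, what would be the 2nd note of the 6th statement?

Grouping in 4s, the 2nd note of each cell is F3, B3, E4.
Carrying that up a 4th forward: A4 → D5 → G5.

G5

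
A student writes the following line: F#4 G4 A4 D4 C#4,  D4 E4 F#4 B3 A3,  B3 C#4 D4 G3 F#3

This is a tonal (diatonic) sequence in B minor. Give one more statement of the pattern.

Taking 5-note groups, the heads are F#4, D4, B3: the pattern moves down a 3rd.
From G3 the diatonic shape gives G3 A3 B3 E3 D3.

G3 A3 B3 E3 D3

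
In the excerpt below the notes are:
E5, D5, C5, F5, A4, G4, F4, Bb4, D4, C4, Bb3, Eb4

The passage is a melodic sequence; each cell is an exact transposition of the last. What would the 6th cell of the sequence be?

Taking 4-note groups, the heads are E5, A4, D4: the pattern moves down a 5th.
Continuing the starts: G3 → C3 → F2.
Statement 6 starts on F2 and keeps the same exact contour: F2 Eb2 Db2 Gb2.

F2 Eb2 Db2 Gb2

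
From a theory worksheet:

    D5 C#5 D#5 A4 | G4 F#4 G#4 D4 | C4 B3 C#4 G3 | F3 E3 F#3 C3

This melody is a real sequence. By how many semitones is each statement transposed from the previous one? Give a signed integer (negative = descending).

-7

Unit = 4 notes; the statements start on D5, G4, C4, F3, moving down a 5th each time.
D5→G4 is 67 − 74 = -7 semitones.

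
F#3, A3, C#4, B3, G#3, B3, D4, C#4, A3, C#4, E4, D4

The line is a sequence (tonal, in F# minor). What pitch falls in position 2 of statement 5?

E4

With 4-note cells, note 2 of each statement runs A3, B3, C#4.
Each moves up a 2nd. Continuing: D4 → E4.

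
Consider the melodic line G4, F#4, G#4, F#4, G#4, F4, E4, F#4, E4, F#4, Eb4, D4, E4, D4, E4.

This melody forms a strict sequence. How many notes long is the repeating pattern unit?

There are 15 notes; a 5-note unit gives 3 cells:
G4 F#4 G#4 F#4 G#4 | F4 E4 F#4 E4 F#4 | Eb4 D4 E4 D4 E4
Each cell is the previous one down a 2nd — so the unit is 5 notes.

5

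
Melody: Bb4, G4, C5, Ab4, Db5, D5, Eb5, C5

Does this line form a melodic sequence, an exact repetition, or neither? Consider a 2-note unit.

Note 2 of cell 3 is D5; if this were a sequence it would be Bb4. No unit length gives a consistent transposition pattern.

neither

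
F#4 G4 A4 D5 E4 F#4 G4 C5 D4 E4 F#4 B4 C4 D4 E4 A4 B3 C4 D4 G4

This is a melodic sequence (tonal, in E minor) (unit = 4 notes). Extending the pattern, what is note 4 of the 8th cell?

D4

Grouping in 4s, the 4th note of each cell is D5, C5, B4, A4, G4.
Each moves down a 2nd. Continuing: F#4 → E4 → D4.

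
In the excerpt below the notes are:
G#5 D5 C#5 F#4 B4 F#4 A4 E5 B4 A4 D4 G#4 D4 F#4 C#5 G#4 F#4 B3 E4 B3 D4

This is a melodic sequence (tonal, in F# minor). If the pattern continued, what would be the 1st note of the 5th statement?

The unit is 7 notes. Position-1 pitches of the 3 shown cells: G#5, E5, C#5.
Extending down a 3rd: A4 → F#4.

F#4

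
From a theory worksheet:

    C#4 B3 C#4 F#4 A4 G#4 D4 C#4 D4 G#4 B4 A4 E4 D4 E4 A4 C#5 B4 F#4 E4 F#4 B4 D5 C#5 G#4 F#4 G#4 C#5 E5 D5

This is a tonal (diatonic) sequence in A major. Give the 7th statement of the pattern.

B4 A4 B4 E5 G#5 F#5

Taking 6-note groups, the heads are C#4, D4, E4, F#4, G#4: the pattern moves up a 2nd.
Extending up a 2nd: A4 → B4.
So cell 7 is B4 A4 B4 E5 G#5 F#5.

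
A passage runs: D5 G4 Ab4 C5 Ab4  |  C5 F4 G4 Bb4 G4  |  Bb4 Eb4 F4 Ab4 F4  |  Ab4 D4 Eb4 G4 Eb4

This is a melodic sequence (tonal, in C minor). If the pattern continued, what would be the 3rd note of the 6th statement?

C4

With 5-note cells, note 3 of each statement runs Ab4, G4, F4, Eb4.
Each moves down a 2nd. Continuing: D4 → C4.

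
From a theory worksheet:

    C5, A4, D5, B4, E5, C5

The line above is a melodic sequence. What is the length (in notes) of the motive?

2

6 notes total. Splitting into 3 groups of 2:
C5 A4 | D5 B4 | E5 C5
That's a consistent up a 2nd shift per cell, and no other grouping gives one.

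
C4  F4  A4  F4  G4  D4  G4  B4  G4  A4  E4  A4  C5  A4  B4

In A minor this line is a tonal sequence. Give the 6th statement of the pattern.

A4 D5 F5 D5 E5

The 5-note cells begin on C4, D4, E4 — each up a 2nd from the last.
Carrying on: F4 → G4 → A4.
From A4 the diatonic shape gives A4 D5 F5 D5 E5.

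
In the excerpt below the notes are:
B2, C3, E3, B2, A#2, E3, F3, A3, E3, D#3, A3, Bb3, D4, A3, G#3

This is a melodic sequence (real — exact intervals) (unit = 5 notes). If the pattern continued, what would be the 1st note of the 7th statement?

Grouping in 5s, the 1st note of each cell is B2, E3, A3.
Carrying that up a 4th forward: D4 → G4 → C5 → F5.

F5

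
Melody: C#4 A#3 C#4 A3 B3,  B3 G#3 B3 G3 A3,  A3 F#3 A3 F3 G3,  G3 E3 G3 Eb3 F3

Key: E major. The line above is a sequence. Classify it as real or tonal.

Each cell has the same semitone pattern (-3, 3, -4, 2) — intervals are preserved exactly.
And A#3 lies outside E major, so the sequence is real rather than tonal.

real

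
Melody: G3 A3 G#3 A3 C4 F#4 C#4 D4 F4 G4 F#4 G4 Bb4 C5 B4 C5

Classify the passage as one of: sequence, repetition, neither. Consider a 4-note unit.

Note 2 of cell 2 is F#4; if this were a sequence it would be D4. No unit length gives a consistent transposition pattern.

neither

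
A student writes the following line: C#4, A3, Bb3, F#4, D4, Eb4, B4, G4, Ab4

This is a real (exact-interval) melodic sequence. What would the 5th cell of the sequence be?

With a 3-note motive the entries are C#4, F#4, B4, each up a 4th from the previous.
Extending up a 4th: E5 → A5.
So cell 5 is A5 F5 Gb5.

A5 F5 Gb5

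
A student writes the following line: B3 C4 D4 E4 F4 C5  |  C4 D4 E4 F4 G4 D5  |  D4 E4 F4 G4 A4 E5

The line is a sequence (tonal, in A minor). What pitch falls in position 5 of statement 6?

D5

With 6-note cells, note 5 of each statement runs F4, G4, A4.
Carrying that up a 2nd forward: B4 → C5 → D5.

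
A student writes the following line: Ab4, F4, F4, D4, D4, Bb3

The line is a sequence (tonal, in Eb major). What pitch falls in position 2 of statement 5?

With 2-note cells, note 2 of each statement runs F4, D4, Bb3.
Carrying that down a 3rd forward: G3 → Eb3.

Eb3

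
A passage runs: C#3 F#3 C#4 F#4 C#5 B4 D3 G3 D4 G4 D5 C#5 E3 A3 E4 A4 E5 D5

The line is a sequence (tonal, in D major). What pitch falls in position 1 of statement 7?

The unit is 6 notes. Position-1 pitches of the 3 shown cells: C#3, D3, E3.
Each moves up a 2nd. Continuing: F#3 → G3 → A3 → B3.

B3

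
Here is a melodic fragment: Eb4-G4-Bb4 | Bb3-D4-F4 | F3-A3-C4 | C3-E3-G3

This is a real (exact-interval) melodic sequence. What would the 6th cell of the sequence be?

D2 F#2 A2

The 3-note cells begin on Eb4, Bb3, F3, C3 — each down a 4th from the last.
Carrying on: G2 → D2.
From D2 the exact shape gives D2 F#2 A2.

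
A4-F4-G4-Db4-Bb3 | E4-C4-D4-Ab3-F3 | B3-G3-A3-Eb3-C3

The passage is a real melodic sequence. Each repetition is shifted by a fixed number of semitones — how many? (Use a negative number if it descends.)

-5

Unit = 5 notes; the statements start on A4, E4, B3, moving down a 4th each time.
A4 to E4 spans -5 semitones.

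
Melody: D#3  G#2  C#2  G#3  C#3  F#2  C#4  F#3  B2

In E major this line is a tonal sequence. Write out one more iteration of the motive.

With a 3-note motive the entries are D#3, G#3, C#4, each up a 4th from the previous.
So cell 4 is F#4 B3 E3.

F#4 B3 E3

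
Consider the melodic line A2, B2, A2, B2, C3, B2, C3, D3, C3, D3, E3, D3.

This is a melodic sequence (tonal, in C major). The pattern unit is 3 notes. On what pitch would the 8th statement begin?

A3

Unit = 3 notes; the statements start on A2, B2, C3, D3, moving up a 2nd each time.
Continuing: E3 → F3 → G3 → A3. Statement 8 starts on A3.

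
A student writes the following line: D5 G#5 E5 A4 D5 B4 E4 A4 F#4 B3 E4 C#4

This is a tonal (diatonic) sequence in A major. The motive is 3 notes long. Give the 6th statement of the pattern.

Taking 3-note groups, the heads are D5, A4, E4, B3: the pattern moves down a 4th.
Continuing the starts: F#3 → C#3.
So cell 6 is C#3 F#3 D3.

C#3 F#3 D3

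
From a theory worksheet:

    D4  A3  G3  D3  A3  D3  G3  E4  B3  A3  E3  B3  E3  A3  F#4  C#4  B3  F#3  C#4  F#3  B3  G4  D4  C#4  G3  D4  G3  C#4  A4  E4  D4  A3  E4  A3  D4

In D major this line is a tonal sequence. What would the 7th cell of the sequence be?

C#5 G4 F#4 C#4 G4 C#4 F#4

Unit = 7 notes; the statements start on D4, E4, F#4, G4, A4, moving up a 2nd each time.
Extending up a 2nd: B4 → C#5.
From C#5 the diatonic shape gives C#5 G4 F#4 C#4 G4 C#4 F#4.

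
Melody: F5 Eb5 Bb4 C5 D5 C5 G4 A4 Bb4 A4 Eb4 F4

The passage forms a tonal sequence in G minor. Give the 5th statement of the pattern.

Eb4 D4 A3 Bb3

With a 4-note motive the entries are F5, D5, Bb4, each down a 3rd from the previous.
Carrying on: G4 → Eb4.
So cell 5 is Eb4 D4 A3 Bb3.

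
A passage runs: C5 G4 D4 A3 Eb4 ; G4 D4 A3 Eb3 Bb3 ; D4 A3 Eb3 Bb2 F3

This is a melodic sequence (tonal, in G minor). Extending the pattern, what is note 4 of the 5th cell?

C2

With 5-note cells, note 4 of each statement runs A3, Eb3, Bb2.
Carrying that down a 4th forward: F2 → C2.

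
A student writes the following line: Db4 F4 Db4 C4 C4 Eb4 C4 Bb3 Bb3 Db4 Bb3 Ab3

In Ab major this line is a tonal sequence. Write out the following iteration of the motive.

Ab3 C4 Ab3 G3

Unit = 4 notes; the statements start on Db4, C4, Bb3, moving down a 2nd each time.
So cell 4 is Ab3 C4 Ab3 G3.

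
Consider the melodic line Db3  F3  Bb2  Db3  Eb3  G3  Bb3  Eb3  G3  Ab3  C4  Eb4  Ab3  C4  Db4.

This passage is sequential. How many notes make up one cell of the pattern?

5

15 notes total. Splitting into 3 groups of 5:
Db3 F3 Bb2 Db3 Eb3 | G3 Bb3 Eb3 G3 Ab3 | C4 Eb4 Ab3 C4 Db4
Every group is a transposition up a 4th of the one before; no shorter unit works.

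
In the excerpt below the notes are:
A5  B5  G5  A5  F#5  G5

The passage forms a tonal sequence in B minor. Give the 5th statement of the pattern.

D5 E5

With a 2-note motive the entries are A5, G5, F#5, each down a 2nd from the previous.
Extending down a 2nd: E5 → D5.
So cell 5 is D5 E5.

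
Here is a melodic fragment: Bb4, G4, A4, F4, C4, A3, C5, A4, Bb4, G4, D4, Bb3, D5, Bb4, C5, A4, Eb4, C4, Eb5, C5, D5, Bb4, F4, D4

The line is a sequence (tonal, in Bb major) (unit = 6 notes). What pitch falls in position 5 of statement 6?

With 6-note cells, note 5 of each statement runs C4, D4, Eb4, F4.
Each moves up a 2nd. Continuing: G4 → A4.

A4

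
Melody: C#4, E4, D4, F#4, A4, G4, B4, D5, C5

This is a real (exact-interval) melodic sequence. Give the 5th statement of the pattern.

A5 C6 Bb5

Taking 3-note groups, the heads are C#4, F#4, B4: the pattern moves up a 4th.
Extending up a 4th: E5 → A5.
From A5 the exact shape gives A5 C6 Bb5.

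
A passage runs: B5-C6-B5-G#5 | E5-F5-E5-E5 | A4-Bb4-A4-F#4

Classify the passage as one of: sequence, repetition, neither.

Note 4 of cell 2 is E5; if this were a sequence it would be C#5. No unit length gives a consistent transposition pattern.

neither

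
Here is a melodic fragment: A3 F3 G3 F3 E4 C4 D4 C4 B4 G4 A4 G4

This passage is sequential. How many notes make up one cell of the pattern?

Try groups of 4 (3 cells in 12 notes):
A3 F3 G3 F3 | E4 C4 D4 C4 | B4 G4 A4 G4
That's a consistent up a 5th shift per cell, and no other grouping gives one.

4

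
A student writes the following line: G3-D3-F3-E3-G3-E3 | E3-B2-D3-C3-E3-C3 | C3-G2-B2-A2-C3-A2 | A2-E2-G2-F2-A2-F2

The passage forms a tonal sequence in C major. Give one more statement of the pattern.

F2 C2 E2 D2 F2 D2

Unit = 6 notes; the statements start on G3, E3, C3, A2, moving down a 3rd each time.
From F2 the diatonic shape gives F2 C2 E2 D2 F2 D2.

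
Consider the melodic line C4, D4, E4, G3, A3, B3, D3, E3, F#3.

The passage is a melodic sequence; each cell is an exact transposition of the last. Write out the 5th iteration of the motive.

With a 3-note motive the entries are C4, G3, D3, each down a 4th from the previous.
Continuing the starts: A2 → E2.
Statement 5 starts on E2 and keeps the same exact contour: E2 F#2 G#2.

E2 F#2 G#2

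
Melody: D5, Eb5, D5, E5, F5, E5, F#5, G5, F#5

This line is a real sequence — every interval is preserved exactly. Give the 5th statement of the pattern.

Taking 3-note groups, the heads are D5, E5, F#5: the pattern moves up a 2nd.
Extending up a 2nd: G#5 → A#5.
So cell 5 is A#5 B5 A#5.

A#5 B5 A#5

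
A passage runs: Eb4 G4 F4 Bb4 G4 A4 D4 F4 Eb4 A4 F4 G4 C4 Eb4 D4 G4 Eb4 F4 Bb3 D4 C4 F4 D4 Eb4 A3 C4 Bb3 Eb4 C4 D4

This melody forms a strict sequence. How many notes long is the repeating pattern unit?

Try groups of 6 (5 cells in 30 notes):
Eb4 G4 F4 Bb4 G4 A4 | D4 F4 Eb4 A4 F4 G4 | C4 Eb4 D4 G4 Eb4 F4 | Bb3 D4 C4 F4 D4 Eb4 | A3 C4 Bb3 Eb4 C4 D4
Each cell is the previous one down a 2nd — so the unit is 6 notes.

6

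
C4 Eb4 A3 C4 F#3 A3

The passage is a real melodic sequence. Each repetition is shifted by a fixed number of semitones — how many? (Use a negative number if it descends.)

-3

Taking 2-note groups, the heads are C4, A3, F#3: the pattern moves down a 3rd.
C4 to A3 spans -3 semitones.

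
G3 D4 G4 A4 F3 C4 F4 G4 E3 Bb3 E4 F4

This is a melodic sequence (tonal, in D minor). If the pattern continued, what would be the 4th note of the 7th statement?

With 4-note cells, note 4 of each statement runs A4, G4, F4.
Each moves down a 2nd. Continuing: E4 → D4 → C4 → Bb3.

Bb3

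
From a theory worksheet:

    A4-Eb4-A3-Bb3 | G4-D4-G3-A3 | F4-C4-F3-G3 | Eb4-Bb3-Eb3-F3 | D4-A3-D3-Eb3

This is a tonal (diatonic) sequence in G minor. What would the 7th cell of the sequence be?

Bb3 F3 Bb2 C3

The 4-note cells begin on A4, G4, F4, Eb4, D4 — each down a 2nd from the last.
Extending down a 2nd: C4 → Bb3.
Statement 7 starts on Bb3 and keeps the same diatonic contour: Bb3 F3 Bb2 C3.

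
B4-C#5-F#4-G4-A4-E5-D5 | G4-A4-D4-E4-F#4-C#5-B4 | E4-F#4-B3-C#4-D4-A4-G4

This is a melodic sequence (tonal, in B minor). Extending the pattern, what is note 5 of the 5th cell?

G3

With 7-note cells, note 5 of each statement runs A4, F#4, D4.
Each moves down a 3rd. Continuing: B3 → G3.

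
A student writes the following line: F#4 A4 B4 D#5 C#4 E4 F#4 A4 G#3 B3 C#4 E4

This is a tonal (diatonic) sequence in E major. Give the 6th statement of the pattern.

The 4-note cells begin on F#4, C#4, G#3 — each down a 4th from the last.
Continuing the starts: D#3 → A2 → E2.
So cell 6 is E2 G#2 A2 C#3.

E2 G#2 A2 C#3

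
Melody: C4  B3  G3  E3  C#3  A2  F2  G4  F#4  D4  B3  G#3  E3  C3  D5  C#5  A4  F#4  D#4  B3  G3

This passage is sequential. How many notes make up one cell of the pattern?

Try groups of 7 (3 cells in 21 notes):
C4 B3 G3 E3 C#3 A2 F2 | G4 F#4 D4 B3 G#3 E3 C3 | D5 C#5 A4 F#4 D#4 B3 G3
Each cell is the previous one up a 5th — so the unit is 7 notes.

7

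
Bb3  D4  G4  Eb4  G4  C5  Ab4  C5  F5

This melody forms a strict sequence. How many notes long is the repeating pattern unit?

Try groups of 3 (3 cells in 9 notes):
Bb3 D4 G4 | Eb4 G4 C5 | Ab4 C5 F5
That's a consistent up a 4th shift per cell, and no other grouping gives one.

3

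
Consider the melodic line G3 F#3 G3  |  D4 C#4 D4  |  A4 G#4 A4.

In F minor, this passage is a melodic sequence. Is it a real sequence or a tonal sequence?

Each cell has the same semitone pattern (-1, 1) — intervals are preserved exactly.
And F#3 lies outside F minor, so the sequence is real rather than tonal.

real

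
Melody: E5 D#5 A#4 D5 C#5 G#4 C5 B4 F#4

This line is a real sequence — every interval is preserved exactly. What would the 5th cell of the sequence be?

Ab4 G4 D4

Taking 3-note groups, the heads are E5, D5, C5: the pattern moves down a 2nd.
Extending down a 2nd: Bb4 → Ab4.
Statement 5 starts on Ab4 and keeps the same exact contour: Ab4 G4 D4.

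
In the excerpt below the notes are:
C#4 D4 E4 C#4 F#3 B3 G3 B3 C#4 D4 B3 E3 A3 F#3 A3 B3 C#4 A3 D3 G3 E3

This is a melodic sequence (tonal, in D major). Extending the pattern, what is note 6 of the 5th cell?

E3

Grouping in 7s, the 6th note of each cell is B3, A3, G3.
Carrying that down a 2nd forward: F#3 → E3.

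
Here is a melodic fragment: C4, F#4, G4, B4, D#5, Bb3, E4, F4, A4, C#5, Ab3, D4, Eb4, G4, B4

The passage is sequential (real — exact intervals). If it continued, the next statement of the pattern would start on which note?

Taking 5-note groups, the heads are C4, Bb3, Ab3: the pattern moves down a 2nd.
The next head, down a 2nd from Ab3, is Gb3.

Gb3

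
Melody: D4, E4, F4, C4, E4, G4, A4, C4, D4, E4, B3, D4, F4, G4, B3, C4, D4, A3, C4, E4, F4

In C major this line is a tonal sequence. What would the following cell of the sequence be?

A3 B3 C4 G3 B3 D4 E4

The 7-note cells begin on D4, C4, B3 — each down a 2nd from the last.
So cell 4 is A3 B3 C4 G3 B3 D4 E4.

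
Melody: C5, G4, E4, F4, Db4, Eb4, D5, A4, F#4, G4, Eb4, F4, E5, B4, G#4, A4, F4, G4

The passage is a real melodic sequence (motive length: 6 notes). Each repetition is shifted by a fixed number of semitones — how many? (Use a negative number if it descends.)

2

Unit = 6 notes; the statements start on C5, D5, E5, moving up a 2nd each time.
C5→D5 is 74 − 72 = 2 semitones.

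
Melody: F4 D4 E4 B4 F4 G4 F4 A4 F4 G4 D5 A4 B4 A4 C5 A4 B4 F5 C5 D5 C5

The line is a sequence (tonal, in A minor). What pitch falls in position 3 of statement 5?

F5

With 7-note cells, note 3 of each statement runs E4, G4, B4.
Carrying that up a 3rd forward: D5 → F5.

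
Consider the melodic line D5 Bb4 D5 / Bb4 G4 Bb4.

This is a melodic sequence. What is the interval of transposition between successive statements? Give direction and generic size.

Unit = 3 notes; the statements start on D5, Bb4, moving down a 3rd each time.
D5 to Bb4 is down a 3rd.

down a 3rd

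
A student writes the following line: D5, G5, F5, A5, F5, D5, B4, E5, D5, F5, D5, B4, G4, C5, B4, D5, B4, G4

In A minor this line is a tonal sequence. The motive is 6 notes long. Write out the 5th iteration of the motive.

Unit = 6 notes; the statements start on D5, B4, G4, moving down a 3rd each time.
Continuing the starts: E4 → C4.
Statement 5 starts on C4 and keeps the same diatonic contour: C4 F4 E4 G4 E4 C4.

C4 F4 E4 G4 E4 C4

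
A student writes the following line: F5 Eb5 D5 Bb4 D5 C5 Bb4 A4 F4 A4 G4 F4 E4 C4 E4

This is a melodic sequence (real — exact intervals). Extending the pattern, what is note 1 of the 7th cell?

B2

The unit is 5 notes. Position-1 pitches of the 3 shown cells: F5, C5, G4.
Extending down a 4th: D4 → A3 → E3 → B2.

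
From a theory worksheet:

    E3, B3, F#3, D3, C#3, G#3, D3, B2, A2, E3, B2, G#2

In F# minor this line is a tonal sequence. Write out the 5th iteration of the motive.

D2 A2 E2 C#2

With a 4-note motive the entries are E3, C#3, A2, each down a 3rd from the previous.
Continuing the starts: F#2 → D2.
From D2 the diatonic shape gives D2 A2 E2 C#2.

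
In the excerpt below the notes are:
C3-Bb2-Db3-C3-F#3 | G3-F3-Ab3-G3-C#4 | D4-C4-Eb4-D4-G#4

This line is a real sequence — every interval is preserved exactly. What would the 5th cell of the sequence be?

E5 D5 F5 E5 A#5

With a 5-note motive the entries are C3, G3, D4, each up a 5th from the previous.
Extending up a 5th: A4 → E5.
So cell 5 is E5 D5 F5 E5 A#5.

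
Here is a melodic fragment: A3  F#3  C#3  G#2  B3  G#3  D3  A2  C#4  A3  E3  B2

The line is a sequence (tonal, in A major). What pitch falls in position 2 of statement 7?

E4

With 4-note cells, note 2 of each statement runs F#3, G#3, A3.
Each moves up a 2nd. Continuing: B3 → C#4 → D4 → E4.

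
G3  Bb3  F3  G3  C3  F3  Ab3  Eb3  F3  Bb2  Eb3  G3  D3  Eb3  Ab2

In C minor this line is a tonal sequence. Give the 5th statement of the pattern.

C3 Eb3 Bb2 C3 F2

The 5-note cells begin on G3, F3, Eb3 — each down a 2nd from the last.
Extending down a 2nd: D3 → C3.
Statement 5 starts on C3 and keeps the same diatonic contour: C3 Eb3 Bb2 C3 F2.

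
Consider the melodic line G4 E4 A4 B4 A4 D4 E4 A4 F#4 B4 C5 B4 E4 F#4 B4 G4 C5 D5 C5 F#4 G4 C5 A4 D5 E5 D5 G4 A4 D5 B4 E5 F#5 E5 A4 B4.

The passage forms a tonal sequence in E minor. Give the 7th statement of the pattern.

F#5 D5 G5 A5 G5 C5 D5

The 7-note cells begin on G4, A4, B4, C5, D5 — each up a 2nd from the last.
Continuing the starts: E5 → F#5.
Statement 7 starts on F#5 and keeps the same diatonic contour: F#5 D5 G5 A5 G5 C5 D5.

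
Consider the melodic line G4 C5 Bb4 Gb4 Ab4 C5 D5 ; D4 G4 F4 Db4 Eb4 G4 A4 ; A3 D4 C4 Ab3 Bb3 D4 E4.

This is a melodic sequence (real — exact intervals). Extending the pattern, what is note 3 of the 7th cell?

Grouping in 7s, the 3rd note of each cell is Bb4, F4, C4.
Each moves down a 4th. Continuing: G3 → D3 → A2 → E2.

E2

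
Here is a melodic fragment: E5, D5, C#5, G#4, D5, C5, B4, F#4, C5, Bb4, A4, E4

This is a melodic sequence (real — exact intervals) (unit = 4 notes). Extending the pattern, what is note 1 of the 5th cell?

Ab4

Grouping in 4s, the 1st note of each cell is E5, D5, C5.
Each moves down a 2nd. Continuing: Bb4 → Ab4.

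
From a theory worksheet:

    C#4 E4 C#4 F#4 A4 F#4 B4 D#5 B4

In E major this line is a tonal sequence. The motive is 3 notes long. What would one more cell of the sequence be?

E5 G#5 E5

With a 3-note motive the entries are C#4, F#4, B4, each up a 4th from the previous.
Statement 4 starts on E5 and keeps the same diatonic contour: E5 G#5 E5.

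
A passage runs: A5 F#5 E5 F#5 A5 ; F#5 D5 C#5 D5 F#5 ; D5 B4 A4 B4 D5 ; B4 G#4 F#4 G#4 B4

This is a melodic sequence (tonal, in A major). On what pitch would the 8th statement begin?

A3

Unit = 5 notes; the statements start on A5, F#5, D5, B4, moving down a 3rd each time.
Extending the heads down a 3rd: G#4 → E4 → C#4 → A3.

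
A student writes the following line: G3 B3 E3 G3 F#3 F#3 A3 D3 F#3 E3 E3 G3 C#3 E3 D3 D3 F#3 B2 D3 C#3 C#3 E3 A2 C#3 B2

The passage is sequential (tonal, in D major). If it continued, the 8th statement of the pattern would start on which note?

G2

Taking 5-note groups, the heads are G3, F#3, E3, D3, C#3: the pattern moves down a 2nd.
Continuing: B2 → A2 → G2. Statement 8 starts on G2.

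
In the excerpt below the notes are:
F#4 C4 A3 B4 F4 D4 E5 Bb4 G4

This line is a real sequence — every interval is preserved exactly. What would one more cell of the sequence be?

The 3-note cells begin on F#4, B4, E5 — each up a 4th from the last.
From A5 the exact shape gives A5 Eb5 C5.

A5 Eb5 C5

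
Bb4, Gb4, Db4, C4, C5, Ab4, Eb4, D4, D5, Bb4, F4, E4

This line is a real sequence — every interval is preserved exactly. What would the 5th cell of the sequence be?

With a 4-note motive the entries are Bb4, C5, D5, each up a 2nd from the previous.
Continuing the starts: E5 → F#5.
From F#5 the exact shape gives F#5 D5 A4 G#4.

F#5 D5 A4 G#4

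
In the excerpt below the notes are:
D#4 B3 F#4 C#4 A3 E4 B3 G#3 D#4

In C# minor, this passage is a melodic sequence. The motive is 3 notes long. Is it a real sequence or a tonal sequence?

tonal

Every note is diatonic to C# minor.
Cell 1 has -4 semitones from note 1 to 2, but cell 3 has -3 — the interval quality changes while the contour stays the same, which is the hallmark of a tonal sequence.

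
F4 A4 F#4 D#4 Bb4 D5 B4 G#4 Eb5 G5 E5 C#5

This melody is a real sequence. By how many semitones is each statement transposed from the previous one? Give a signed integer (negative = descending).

Taking 4-note groups, the heads are F4, Bb4, Eb5: the pattern moves up a 4th.
F4→Bb4 is 70 − 65 = 5 semitones.

5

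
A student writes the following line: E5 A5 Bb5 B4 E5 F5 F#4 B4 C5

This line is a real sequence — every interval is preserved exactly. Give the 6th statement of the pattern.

Taking 3-note groups, the heads are E5, B4, F#4: the pattern moves down a 4th.
Carrying on: C#4 → G#3 → D#3.
So cell 6 is D#3 G#3 A3.

D#3 G#3 A3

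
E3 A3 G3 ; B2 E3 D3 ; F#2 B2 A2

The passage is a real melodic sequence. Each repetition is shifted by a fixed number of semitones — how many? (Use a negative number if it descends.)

-5

Taking 3-note groups, the heads are E3, B2, F#2: the pattern moves down a 4th.
E3→B2 is 47 − 52 = -5 semitones.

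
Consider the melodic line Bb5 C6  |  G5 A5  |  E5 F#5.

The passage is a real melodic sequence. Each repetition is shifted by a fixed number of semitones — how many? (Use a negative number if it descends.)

Taking 2-note groups, the heads are Bb5, G5, E5: the pattern moves down a 3rd.
Bb5 to G5 spans -3 semitones.

-3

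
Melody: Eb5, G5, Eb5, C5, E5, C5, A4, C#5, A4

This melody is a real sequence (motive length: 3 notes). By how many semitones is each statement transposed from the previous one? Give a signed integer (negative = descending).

-3

Unit = 3 notes; the statements start on Eb5, C5, A4, moving down a 3rd each time.
Eb5→C5 is 72 − 75 = -3 semitones.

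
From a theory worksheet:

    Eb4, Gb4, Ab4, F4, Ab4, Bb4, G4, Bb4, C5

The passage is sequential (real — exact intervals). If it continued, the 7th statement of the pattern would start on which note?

Unit = 3 notes; the statements start on Eb4, F4, G4, moving up a 2nd each time.
Continuing: A4 → B4 → C#5 → D#5. Statement 7 starts on D#5.

D#5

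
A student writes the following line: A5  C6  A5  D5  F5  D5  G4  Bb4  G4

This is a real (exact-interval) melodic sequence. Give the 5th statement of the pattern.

Unit = 3 notes; the statements start on A5, D5, G4, moving down a 5th each time.
Carrying on: C4 → F3.
So cell 5 is F3 Ab3 F3.

F3 Ab3 F3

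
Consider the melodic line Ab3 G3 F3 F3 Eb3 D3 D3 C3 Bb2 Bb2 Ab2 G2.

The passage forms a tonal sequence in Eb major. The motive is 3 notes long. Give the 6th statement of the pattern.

The 3-note cells begin on Ab3, F3, D3, Bb2 — each down a 3rd from the last.
Continuing the starts: G2 → Eb2.
From Eb2 the diatonic shape gives Eb2 D2 C2.

Eb2 D2 C2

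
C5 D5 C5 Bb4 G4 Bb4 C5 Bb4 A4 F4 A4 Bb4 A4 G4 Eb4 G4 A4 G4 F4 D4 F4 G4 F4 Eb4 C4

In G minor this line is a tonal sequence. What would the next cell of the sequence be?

Eb4 F4 Eb4 D4 Bb3

Unit = 5 notes; the statements start on C5, Bb4, A4, G4, F4, moving down a 2nd each time.
So cell 6 is Eb4 F4 Eb4 D4 Bb3.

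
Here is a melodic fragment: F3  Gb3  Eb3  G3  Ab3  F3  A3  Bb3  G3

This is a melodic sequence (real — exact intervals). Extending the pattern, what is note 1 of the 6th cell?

D#4

Grouping in 3s, the 1st note of each cell is F3, G3, A3.
Extending up a 2nd: B3 → C#4 → D#4.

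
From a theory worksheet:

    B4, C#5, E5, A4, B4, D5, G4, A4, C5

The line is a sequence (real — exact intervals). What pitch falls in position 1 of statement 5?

The unit is 3 notes. Position-1 pitches of the 3 shown cells: B4, A4, G4.
Each moves down a 2nd. Continuing: F4 → Eb4.

Eb4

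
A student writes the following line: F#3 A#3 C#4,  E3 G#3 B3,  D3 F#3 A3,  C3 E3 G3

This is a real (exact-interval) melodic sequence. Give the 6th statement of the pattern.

Ab2 C3 Eb3

Unit = 3 notes; the statements start on F#3, E3, D3, C3, moving down a 2nd each time.
Carrying on: Bb2 → Ab2.
From Ab2 the exact shape gives Ab2 C3 Eb3.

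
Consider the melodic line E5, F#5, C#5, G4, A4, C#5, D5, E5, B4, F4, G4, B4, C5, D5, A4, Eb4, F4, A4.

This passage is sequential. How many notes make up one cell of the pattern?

Try groups of 6 (3 cells in 18 notes):
E5 F#5 C#5 G4 A4 C#5 | D5 E5 B4 F4 G4 B4 | C5 D5 A4 Eb4 F4 A4
Each cell is the previous one down a 2nd — so the unit is 6 notes.

6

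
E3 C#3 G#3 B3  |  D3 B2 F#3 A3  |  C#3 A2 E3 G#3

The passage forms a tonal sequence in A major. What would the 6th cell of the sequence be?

The 4-note cells begin on E3, D3, C#3 — each down a 2nd from the last.
Extending down a 2nd: B2 → A2 → G#2.
Statement 6 starts on G#2 and keeps the same diatonic contour: G#2 E2 B2 D3.

G#2 E2 B2 D3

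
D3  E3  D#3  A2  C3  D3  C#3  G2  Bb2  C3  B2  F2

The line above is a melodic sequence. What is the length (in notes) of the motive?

4

There are 12 notes; a 4-note unit gives 3 cells:
D3 E3 D#3 A2 | C3 D3 C#3 G2 | Bb2 C3 B2 F2
Each cell is the previous one down a 2nd — so the unit is 4 notes.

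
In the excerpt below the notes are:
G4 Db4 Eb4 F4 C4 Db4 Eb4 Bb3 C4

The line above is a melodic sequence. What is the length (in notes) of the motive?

3

9 notes total. Splitting into 3 groups of 3:
G4 Db4 Eb4 | F4 C4 Db4 | Eb4 Bb3 C4
Every group is a transposition down a 2nd of the one before; no shorter unit works.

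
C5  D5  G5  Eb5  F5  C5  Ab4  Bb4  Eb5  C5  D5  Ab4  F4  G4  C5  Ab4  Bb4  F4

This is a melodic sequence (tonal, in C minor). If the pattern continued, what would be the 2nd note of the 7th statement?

With 6-note cells, note 2 of each statement runs D5, Bb4, G4.
Each moves down a 3rd. Continuing: Eb4 → C4 → Ab3 → F3.

F3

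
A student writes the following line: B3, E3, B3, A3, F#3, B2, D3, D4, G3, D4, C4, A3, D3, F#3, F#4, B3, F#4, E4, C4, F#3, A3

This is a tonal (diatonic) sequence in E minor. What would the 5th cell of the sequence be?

C5 F#4 C5 B4 G4 C4 E4

With a 7-note motive the entries are B3, D4, F#4, each up a 3rd from the previous.
Carrying on: A4 → C5.
Statement 5 starts on C5 and keeps the same diatonic contour: C5 F#4 C5 B4 G4 C4 E4.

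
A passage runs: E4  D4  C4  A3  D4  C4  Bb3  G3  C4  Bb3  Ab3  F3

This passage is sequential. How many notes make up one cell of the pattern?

4

Try groups of 4 (3 cells in 12 notes):
E4 D4 C4 A3 | D4 C4 Bb3 G3 | C4 Bb3 Ab3 F3
Each cell is the previous one down a 2nd — so the unit is 4 notes.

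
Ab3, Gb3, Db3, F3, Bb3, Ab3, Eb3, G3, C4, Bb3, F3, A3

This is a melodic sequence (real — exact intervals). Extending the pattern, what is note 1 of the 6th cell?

F#4

With 4-note cells, note 1 of each statement runs Ab3, Bb3, C4.
Carrying that up a 2nd forward: D4 → E4 → F#4.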